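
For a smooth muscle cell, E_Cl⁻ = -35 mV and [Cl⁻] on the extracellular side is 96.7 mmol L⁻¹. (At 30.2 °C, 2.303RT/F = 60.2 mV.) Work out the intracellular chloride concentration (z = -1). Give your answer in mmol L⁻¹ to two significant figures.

Nernst: E = (60.2/-1) · log₁₀([out]/[in]), so log₁₀([out]/[in]) = -35.0 × -1 / 60.2 = 0.5814.
[out]/[in] = 10^(0.5814) = 3.814.
[in] = 96.7 / 3.814 = 25.35 mmol L⁻¹.

25 mmol L⁻¹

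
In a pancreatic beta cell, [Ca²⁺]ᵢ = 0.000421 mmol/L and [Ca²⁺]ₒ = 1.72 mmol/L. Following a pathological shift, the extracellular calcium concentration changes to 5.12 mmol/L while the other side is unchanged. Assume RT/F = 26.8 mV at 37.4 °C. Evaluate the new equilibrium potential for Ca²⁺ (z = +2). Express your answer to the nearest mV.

126 mV

After the shift: [Ca²⁺]_out = 5.12, [Ca²⁺]_in = 0.000421 mmol/L.
E_new = (26.8/2)·ln(5.12/0.000421) = 13.40 · (9.4060) = 126.04 mV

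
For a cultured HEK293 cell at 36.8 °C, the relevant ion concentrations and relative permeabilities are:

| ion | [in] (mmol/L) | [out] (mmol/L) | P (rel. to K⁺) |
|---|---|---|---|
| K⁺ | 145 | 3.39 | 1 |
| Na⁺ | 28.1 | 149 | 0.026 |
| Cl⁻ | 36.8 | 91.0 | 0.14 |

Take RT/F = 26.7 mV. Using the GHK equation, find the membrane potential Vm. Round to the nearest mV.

-68 mV

Vm = 26.7 · ln[(Σ P·[cation]ₒ + Σ P·[anion]ᵢ) / (Σ P·[cation]ᵢ + Σ P·[anion]ₒ)]
Numerator = 1×3.39 + 0.026×149 + 0.14×36.8 = 12.42
Denominator = 1×145 + 0.026×28.1 + 0.14×91.0 = 158.5
Vm = 26.7 · ln(0.078349) = 26.7 × (-2.5466) = -67.99 mV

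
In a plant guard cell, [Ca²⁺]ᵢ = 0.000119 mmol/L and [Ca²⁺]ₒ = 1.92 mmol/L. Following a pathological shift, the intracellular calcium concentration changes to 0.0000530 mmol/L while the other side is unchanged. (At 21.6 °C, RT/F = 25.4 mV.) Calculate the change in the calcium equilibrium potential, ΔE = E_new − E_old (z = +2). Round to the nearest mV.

E_old = (25.4/2)·ln(1.92/0.000119) = 123.05 mV
E_new = (25.4/2)·ln(1.92/0.0000530) = 133.32 mV
ΔE = 133.32 − (123.05) = 10.27 mV

10 mV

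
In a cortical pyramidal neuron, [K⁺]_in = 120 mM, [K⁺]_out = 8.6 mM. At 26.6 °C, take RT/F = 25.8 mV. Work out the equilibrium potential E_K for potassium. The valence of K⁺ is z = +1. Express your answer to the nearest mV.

-68 mV

E = (25.8/z) · ln([K⁺]_out/[K⁺]_in) with z = +1.
= (25.8/1) · ln(8.6/120) = 25.80 · ln(0.07167)
= 25.80 · (-2.6357) = -68.00 mV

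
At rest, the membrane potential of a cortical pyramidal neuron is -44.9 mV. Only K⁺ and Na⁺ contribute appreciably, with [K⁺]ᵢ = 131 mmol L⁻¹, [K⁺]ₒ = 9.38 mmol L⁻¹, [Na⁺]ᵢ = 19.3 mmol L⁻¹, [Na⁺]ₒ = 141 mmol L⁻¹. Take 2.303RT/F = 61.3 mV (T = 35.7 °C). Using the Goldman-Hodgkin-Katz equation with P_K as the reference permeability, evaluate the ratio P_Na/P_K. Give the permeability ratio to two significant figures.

Let α = P_Na/P_K. GHK: Vm = 61.3·log₁₀[(Kₒ + α·Naₒ)/(Kᵢ + α·Naᵢ)].
10^(Vm/61.3) = 10^(-44.9/61.3) = 0.18516
So 0.18516·(Kᵢ + α·Naᵢ) = Kₒ + α·Naₒ → α = (0.18516·131.0 − 9.38) / (141.0 − 0.18516·19.3)
α = (24.26 − 9.38) / (141.0 − 3.574) = 14.88/137.4 = 0.1082

0.11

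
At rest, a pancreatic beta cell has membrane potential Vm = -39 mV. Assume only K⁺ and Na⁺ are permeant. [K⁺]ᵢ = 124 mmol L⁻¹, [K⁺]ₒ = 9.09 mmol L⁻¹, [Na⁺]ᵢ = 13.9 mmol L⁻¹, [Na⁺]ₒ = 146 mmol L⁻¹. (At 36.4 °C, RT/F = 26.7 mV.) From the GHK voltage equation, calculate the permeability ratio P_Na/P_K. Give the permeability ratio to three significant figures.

Let α = P_Na/P_K. GHK: Vm = 26.7·ln[(Kₒ + α·Naₒ)/(Kᵢ + α·Naᵢ)].
e^(Vm/26.7) = e^(-39.0/26.7) = 0.23208
So 0.23208·(Kᵢ + α·Naᵢ) = Kₒ + α·Naₒ → α = (0.23208·124.0 − 9.09) / (146.0 − 0.23208·13.9)
α = (28.78 − 9.09) / (146.0 − 3.226) = 19.69/142.8 = 0.1379

0.138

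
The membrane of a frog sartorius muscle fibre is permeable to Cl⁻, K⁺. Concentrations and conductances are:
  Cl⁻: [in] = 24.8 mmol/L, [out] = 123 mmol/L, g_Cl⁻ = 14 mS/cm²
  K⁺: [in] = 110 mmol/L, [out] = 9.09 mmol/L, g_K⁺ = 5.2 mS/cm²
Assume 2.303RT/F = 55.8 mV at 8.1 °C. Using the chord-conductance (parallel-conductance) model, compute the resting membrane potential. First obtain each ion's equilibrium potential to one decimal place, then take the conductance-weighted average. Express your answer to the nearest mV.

-45 mV

E_Cl⁻ = (55.8/-1)·log₁₀(123/24.8) = -38.8 mV
E_K⁺ = (55.8/1)·log₁₀(9.09/110) = -60.4 mV
Vm = (Σ gᵢEᵢ)/(Σ gᵢ) = (14·-38.8 + 5.2·-60.4) / (14 + 5.2)
= -857.28 / 19.2 = -44.65 mV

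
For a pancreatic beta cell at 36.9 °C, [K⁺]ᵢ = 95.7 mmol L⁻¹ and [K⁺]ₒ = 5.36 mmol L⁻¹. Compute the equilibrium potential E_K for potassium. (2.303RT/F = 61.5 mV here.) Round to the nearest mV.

-77 mV

E = (61.5/z) · log₁₀([K⁺]_out/[K⁺]_in) with z = +1.
= (61.5/1) · log₁₀(5.36/95.7) = 61.50 · log₁₀(0.05601)
= 61.50 · (-1.2517) = -76.98 mV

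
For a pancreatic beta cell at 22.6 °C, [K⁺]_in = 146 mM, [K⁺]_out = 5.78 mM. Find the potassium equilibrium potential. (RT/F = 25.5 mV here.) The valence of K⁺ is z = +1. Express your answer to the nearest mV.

-82 mV

E = (25.5/z) · ln([K⁺]_out/[K⁺]_in) with z = +1.
= (25.5/1) · ln(5.78/146) = 25.50 · ln(0.03959)
= 25.50 · (-3.2292) = -82.34 mV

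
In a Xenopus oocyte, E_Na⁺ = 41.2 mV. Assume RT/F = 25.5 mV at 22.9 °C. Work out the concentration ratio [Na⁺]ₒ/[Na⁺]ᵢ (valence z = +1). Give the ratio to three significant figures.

ln([out]/[in]) = E·z/(25.5) = 41.2 × 1 / 25.5 = 1.6157
[out]/[in] = e^(1.6157) = 5.031

5.03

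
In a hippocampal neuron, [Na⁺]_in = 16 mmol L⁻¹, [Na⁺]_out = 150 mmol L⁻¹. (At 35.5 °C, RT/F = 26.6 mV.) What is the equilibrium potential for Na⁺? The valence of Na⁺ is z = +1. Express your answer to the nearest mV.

60 mV

E = (26.6/z) · ln([Na⁺]_out/[Na⁺]_in) with z = +1.
= (26.6/1) · ln(150/16) = 26.60 · ln(9.375)
= 26.60 · (2.2380) = 59.53 mV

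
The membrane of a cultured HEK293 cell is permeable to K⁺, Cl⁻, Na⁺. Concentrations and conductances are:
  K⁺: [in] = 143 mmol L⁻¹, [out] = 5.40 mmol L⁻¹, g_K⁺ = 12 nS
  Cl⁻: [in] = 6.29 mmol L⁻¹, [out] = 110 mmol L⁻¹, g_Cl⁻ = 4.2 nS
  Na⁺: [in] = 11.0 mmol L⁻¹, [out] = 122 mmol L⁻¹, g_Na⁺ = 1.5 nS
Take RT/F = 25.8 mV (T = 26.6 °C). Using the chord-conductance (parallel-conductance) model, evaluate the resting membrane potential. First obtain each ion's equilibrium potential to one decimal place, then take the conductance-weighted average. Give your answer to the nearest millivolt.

-70 mV

E_K⁺ = (25.8/1)·ln(5.40/143) = -84.5 mV
E_Cl⁻ = (25.8/-1)·ln(110/6.29) = -73.8 mV
E_Na⁺ = (25.8/1)·ln(122/11.0) = 62.1 mV
Vm = (Σ gᵢEᵢ)/(Σ gᵢ) = (12·-84.5 + 4.2·-73.8 + 1.5·62.1) / (12 + 4.2 + 1.5)
= -1230.81 / 17.7 = -69.54 mV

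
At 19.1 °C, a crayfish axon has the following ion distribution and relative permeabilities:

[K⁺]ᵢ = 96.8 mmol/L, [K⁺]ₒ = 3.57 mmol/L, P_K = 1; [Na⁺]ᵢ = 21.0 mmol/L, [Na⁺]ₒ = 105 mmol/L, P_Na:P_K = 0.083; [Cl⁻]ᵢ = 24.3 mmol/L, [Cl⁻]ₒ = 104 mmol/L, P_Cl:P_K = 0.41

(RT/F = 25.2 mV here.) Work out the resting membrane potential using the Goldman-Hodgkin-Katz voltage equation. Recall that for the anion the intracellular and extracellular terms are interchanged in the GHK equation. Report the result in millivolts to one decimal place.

Vm = 25.2 · ln[(Σ P·[cation]ₒ + Σ P·[anion]ᵢ) / (Σ P·[cation]ᵢ + Σ P·[anion]ₒ)]
Numerator = 1×3.57 + 0.083×105 + 0.41×24.3 = 22.25
Denominator = 1×96.8 + 0.083×21.0 + 0.41×104 = 141.2
Vm = 25.2 · ln(0.15758) = 25.2 × (-1.8478) = -46.56 mV

-46.6 mV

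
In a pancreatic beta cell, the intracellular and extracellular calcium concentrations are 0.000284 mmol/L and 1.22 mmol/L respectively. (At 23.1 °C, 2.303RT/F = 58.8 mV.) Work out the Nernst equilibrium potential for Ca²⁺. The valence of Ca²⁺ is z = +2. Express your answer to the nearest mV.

E = (58.8/z) · log₁₀([Ca²⁺]_out/[Ca²⁺]_in) with z = +2.
= (58.8/2) · log₁₀(1.22/0.000284) = 29.40 · log₁₀(4296)
= 29.40 · (3.6330) = 106.81 mV

107 mV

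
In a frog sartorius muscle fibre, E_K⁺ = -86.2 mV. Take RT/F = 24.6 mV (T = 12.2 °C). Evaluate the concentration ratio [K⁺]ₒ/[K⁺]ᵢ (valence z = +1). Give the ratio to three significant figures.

ln([out]/[in]) = E·z/(24.6) = -86.2 × 1 / 24.6 = -3.5041
[out]/[in] = e^(-3.5041) = 0.03007

0.0301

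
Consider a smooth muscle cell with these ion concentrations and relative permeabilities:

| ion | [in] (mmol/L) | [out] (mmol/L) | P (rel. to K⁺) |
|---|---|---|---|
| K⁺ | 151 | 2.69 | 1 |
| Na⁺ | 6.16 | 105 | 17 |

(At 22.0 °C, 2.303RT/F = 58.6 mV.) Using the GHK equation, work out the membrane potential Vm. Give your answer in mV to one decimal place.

49.5 mV

Vm = 58.6 · log₁₀[(Σ P·[cation]ₒ + Σ P·[anion]ᵢ) / (Σ P·[cation]ᵢ + Σ P·[anion]ₒ)]
Numerator = 1×2.69 + 17×105 = 1788
Denominator = 1×151 + 17×6.16 = 255.7
Vm = 58.6 · log₁₀(6.9908) = 58.6 × (0.8445) = 49.49 mV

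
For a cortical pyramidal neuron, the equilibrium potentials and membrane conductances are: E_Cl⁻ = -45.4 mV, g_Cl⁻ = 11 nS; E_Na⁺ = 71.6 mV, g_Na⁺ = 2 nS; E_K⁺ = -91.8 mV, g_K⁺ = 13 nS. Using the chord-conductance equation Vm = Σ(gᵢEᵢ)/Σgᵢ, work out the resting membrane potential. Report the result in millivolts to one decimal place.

Σ gᵢEᵢ = 11·(-45.4) + 2·(71.6) + 13·(-91.8) = -1549.60
Σ gᵢ = 11 + 2 + 13 = 26
Vm = -1549.60 / 26 = -59.60 mV

-59.6 mV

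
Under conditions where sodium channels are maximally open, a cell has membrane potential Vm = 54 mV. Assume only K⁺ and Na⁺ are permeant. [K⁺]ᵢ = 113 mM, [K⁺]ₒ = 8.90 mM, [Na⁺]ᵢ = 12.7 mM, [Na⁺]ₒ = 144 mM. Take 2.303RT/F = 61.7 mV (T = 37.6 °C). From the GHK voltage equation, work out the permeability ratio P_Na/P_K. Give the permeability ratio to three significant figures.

Let α = P_Na/P_K. GHK: Vm = 61.7·log₁₀[(Kₒ + α·Naₒ)/(Kᵢ + α·Naᵢ)].
10^(Vm/61.7) = 10^(54.0/61.7) = 7.5024
So 7.5024·(Kᵢ + α·Naᵢ) = Kₒ + α·Naₒ → α = (7.5024·113.0 − 8.9) / (144.0 − 7.5024·12.7)
α = (847.8 − 8.9) / (144.0 − 95.28) = 838.9/48.72 = 17.22

17.2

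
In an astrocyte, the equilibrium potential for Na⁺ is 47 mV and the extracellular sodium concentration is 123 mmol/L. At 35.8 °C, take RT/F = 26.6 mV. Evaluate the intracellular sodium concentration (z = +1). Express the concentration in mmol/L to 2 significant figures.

21 mmol/L

Nernst: E = (26.6/1) · ln([out]/[in]), so ln([out]/[in]) = 47.0 × 1 / 26.6 = 1.7669.
[out]/[in] = e^(1.7669) = 5.853.
[in] = 123 / 5.853 = 21.02 mmol/L.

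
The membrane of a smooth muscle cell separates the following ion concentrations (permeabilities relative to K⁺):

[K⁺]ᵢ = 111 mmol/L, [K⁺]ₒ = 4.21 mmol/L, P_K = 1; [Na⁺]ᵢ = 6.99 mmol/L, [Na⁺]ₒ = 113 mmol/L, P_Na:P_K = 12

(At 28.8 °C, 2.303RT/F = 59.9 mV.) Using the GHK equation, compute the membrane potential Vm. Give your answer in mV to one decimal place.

50.5 mV

Vm = 59.9 · log₁₀[(Σ P·[cation]ₒ + Σ P·[anion]ᵢ) / (Σ P·[cation]ᵢ + Σ P·[anion]ₒ)]
Numerator = 1×4.21 + 12×113 = 1360
Denominator = 1×111 + 12×6.99 = 194.9
Vm = 59.9 · log₁₀(6.9797) = 59.9 × (0.8438) = 50.55 mV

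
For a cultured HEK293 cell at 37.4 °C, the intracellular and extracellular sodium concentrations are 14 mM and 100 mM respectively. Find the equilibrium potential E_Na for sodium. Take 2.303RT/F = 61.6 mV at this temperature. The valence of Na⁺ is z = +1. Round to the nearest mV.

53 mV

E = (61.6/z) · log₁₀([Na⁺]_out/[Na⁺]_in) with z = +1.
= (61.6/1) · log₁₀(100/14) = 61.60 · log₁₀(7.143)
= 61.60 · (0.8539) = 52.60 mV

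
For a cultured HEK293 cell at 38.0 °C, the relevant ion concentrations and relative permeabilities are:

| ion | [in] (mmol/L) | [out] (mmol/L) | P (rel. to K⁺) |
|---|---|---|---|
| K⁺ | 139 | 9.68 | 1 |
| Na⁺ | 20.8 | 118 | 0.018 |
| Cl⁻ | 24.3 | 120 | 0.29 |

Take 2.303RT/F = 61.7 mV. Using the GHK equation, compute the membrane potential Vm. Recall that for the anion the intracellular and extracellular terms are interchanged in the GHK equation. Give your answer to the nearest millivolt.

-60 mV

Vm = 61.7 · log₁₀[(Σ P·[cation]ₒ + Σ P·[anion]ᵢ) / (Σ P·[cation]ᵢ + Σ P·[anion]ₒ)]
Numerator = 1×9.68 + 0.018×118 + 0.29×24.3 = 18.85
Denominator = 1×139 + 0.018×20.8 + 0.29×120 = 174.2
Vm = 61.7 · log₁₀(0.10823) = 61.7 × (-0.9656) = -59.58 mV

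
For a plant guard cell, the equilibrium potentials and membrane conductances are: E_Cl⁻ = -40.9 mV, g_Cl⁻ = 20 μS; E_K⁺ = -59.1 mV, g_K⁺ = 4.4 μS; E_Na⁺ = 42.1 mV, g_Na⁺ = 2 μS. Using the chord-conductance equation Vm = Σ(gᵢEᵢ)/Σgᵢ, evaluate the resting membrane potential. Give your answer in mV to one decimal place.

-37.6 mV

Σ gᵢEᵢ = 20·(-40.9) + 4.4·(-59.1) + 2·(42.1) = -993.84
Σ gᵢ = 20 + 4.4 + 2 = 26.4
Vm = -993.84 / 26.4 = -37.65 mV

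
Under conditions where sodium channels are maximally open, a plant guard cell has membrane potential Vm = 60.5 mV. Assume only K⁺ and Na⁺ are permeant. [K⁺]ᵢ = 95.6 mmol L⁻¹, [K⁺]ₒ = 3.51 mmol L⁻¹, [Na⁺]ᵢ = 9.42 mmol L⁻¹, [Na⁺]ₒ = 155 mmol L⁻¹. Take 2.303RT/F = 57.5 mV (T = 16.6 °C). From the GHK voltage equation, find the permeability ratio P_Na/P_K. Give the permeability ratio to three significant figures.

Let α = P_Na/P_K. GHK: Vm = 57.5·log₁₀[(Kₒ + α·Naₒ)/(Kᵢ + α·Naᵢ)].
10^(Vm/57.5) = 10^(60.5/57.5) = 11.276
So 11.276·(Kᵢ + α·Naᵢ) = Kₒ + α·Naₒ → α = (11.276·95.6 − 3.51) / (155.0 − 11.276·9.42)
α = (1078 − 3.51) / (155.0 − 106.2) = 1075/48.78 = 22.03

22.0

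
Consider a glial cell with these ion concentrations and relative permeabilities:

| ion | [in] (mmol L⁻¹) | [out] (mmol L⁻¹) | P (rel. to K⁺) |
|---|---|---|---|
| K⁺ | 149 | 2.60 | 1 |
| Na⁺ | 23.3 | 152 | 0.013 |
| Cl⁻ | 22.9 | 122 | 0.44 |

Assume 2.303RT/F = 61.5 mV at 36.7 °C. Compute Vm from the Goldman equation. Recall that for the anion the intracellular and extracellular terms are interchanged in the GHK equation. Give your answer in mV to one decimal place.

-70.2 mV

Vm = 61.5 · log₁₀[(Σ P·[cation]ₒ + Σ P·[anion]ᵢ) / (Σ P·[cation]ᵢ + Σ P·[anion]ₒ)]
Numerator = 1×2.60 + 0.013×152 + 0.44×22.9 = 14.65
Denominator = 1×149 + 0.013×23.3 + 0.44×122 = 203
Vm = 61.5 · log₁₀(0.072183) = 61.5 × (-1.1416) = -70.21 mV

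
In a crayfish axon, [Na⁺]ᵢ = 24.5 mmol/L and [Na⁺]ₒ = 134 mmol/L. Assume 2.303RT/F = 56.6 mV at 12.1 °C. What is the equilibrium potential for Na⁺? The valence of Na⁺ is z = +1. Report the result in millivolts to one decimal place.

41.8 mV

E = (56.6/z) · log₁₀([Na⁺]_out/[Na⁺]_in) with z = +1.
= (56.6/1) · log₁₀(134/24.5) = 56.60 · log₁₀(5.469)
= 56.60 · (0.7379) = 41.77 mV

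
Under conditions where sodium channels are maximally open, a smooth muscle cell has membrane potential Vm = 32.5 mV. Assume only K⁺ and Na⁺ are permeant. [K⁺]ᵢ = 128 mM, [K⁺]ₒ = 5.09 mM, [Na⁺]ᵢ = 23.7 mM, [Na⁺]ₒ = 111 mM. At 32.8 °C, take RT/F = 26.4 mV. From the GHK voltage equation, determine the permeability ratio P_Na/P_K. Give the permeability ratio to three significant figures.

Let α = P_Na/P_K. GHK: Vm = 26.4·ln[(Kₒ + α·Naₒ)/(Kᵢ + α·Naᵢ)].
e^(Vm/26.4) = e^(32.5/26.4) = 3.4249
So 3.4249·(Kᵢ + α·Naᵢ) = Kₒ + α·Naₒ → α = (3.4249·128.0 − 5.09) / (111.0 − 3.4249·23.7)
α = (438.4 − 5.09) / (111.0 − 81.17) = 433.3/29.83 = 14.52

14.5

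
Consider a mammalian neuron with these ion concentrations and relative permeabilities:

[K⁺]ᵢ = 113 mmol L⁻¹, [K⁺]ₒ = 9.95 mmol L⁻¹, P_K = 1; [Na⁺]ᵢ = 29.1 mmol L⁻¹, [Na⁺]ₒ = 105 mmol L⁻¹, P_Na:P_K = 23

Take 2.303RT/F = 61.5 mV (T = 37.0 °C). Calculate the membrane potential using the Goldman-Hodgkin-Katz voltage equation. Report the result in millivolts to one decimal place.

30.2 mV

Vm = 61.5 · log₁₀[(Σ P·[cation]ₒ + Σ P·[anion]ᵢ) / (Σ P·[cation]ᵢ + Σ P·[anion]ₒ)]
Numerator = 1×9.95 + 23×105 = 2425
Denominator = 1×113 + 23×29.1 = 782.3
Vm = 61.5 · log₁₀(3.0998) = 61.5 × (0.4913) = 30.22 mV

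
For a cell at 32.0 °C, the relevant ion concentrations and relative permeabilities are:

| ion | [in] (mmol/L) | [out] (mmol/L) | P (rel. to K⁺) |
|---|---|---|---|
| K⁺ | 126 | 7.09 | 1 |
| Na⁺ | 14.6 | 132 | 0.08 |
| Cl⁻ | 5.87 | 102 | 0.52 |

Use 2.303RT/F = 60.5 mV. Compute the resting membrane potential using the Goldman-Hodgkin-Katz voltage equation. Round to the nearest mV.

Vm = 60.5 · log₁₀[(Σ P·[cation]ₒ + Σ P·[anion]ᵢ) / (Σ P·[cation]ᵢ + Σ P·[anion]ₒ)]
Numerator = 1×7.09 + 0.08×132 + 0.52×5.87 = 20.7
Denominator = 1×126 + 0.08×14.6 + 0.52×102 = 180.2
Vm = 60.5 · log₁₀(0.11488) = 60.5 × (-0.9398) = -56.86 mV

-57 mV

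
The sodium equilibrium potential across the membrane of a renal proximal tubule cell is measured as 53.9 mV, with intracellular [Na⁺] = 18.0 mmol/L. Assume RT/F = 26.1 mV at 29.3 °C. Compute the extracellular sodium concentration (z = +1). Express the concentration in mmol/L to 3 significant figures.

142 mmol/L

Nernst: E = (26.1/1) · ln([out]/[in]), so ln([out]/[in]) = 53.9 × 1 / 26.1 = 2.0651.
[out]/[in] = e^(2.0651) = 7.886.
[out] = 7.886 × 18.0 = 142 mmol/L.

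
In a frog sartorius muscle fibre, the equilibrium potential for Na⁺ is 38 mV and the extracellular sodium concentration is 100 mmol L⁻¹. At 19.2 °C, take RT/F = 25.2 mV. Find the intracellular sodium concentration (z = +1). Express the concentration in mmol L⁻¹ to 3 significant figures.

22.1 mmol L⁻¹

Nernst: E = (25.2/1) · ln([out]/[in]), so ln([out]/[in]) = 38.0 × 1 / 25.2 = 1.5079.
[out]/[in] = e^(1.5079) = 4.517.
[in] = 100 / 4.517 = 22.14 mmol L⁻¹.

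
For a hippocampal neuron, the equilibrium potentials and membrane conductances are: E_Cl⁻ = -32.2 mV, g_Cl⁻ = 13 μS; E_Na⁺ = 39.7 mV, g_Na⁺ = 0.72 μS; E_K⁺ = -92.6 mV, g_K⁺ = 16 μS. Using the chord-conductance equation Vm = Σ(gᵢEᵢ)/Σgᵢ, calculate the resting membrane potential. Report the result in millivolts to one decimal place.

-63.0 mV

Σ gᵢEᵢ = 13·(-32.2) + 0.72·(39.7) + 16·(-92.6) = -1871.62
Σ gᵢ = 13 + 0.72 + 16 = 29.72
Vm = -1871.62 / 29.72 = -62.97 mV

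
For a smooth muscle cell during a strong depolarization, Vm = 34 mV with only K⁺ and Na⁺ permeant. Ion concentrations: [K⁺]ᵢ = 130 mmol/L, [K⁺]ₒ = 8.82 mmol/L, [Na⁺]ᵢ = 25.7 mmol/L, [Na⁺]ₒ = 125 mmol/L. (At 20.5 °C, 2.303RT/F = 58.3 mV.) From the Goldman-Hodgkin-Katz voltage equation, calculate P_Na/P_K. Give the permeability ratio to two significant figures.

18

Let α = P_Na/P_K. GHK: Vm = 58.3·log₁₀[(Kₒ + α·Naₒ)/(Kᵢ + α·Naᵢ)].
10^(Vm/58.3) = 10^(34.0/58.3) = 3.8299
So 3.8299·(Kᵢ + α·Naᵢ) = Kₒ + α·Naₒ → α = (3.8299·130.0 − 8.82) / (125.0 − 3.8299·25.7)
α = (497.9 − 8.82) / (125.0 − 98.43) = 489.1/26.57 = 18.41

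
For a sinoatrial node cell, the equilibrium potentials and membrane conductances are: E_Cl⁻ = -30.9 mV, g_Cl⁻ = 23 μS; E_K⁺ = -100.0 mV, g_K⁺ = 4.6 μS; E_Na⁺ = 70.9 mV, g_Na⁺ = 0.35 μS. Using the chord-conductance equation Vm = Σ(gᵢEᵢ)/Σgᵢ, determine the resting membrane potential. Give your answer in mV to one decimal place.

Σ gᵢEᵢ = 23·(-30.9) + 4.6·(-100.0) + 0.35·(70.9) = -1145.88
Σ gᵢ = 23 + 4.6 + 0.35 = 27.95
Vm = -1145.88 / 27.95 = -41.00 mV

-41.0 mV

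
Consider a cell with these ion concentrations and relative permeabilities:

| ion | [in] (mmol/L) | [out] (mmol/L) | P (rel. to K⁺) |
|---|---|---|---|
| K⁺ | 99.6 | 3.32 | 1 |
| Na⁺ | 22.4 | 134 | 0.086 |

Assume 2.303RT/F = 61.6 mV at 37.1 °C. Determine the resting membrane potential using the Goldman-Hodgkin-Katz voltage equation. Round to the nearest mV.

-51 mV

Vm = 61.6 · log₁₀[(Σ P·[cation]ₒ + Σ P·[anion]ᵢ) / (Σ P·[cation]ᵢ + Σ P·[anion]ₒ)]
Numerator = 1×3.32 + 0.086×134 = 14.84
Denominator = 1×99.6 + 0.086×22.4 = 101.5
Vm = 61.6 · log₁₀(0.14621) = 61.6 × (-0.8350) = -51.44 mV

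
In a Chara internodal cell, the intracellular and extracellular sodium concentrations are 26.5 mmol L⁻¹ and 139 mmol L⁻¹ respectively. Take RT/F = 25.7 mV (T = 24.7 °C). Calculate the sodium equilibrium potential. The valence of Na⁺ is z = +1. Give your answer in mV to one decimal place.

42.6 mV

E = (25.7/z) · ln([Na⁺]_out/[Na⁺]_in) with z = +1.
= (25.7/1) · ln(139/26.5) = 25.70 · ln(5.245)
= 25.70 · (1.6573) = 42.59 mV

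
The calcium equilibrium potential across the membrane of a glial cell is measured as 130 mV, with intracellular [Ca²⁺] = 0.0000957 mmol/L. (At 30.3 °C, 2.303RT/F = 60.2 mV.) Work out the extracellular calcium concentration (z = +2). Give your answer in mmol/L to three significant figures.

Nernst: E = (60.2/2) · log₁₀([out]/[in]), so log₁₀([out]/[in]) = 130.0 × 2 / 60.2 = 4.3189.
[out]/[in] = 10^(4.3189) = 2.084e+04.
[out] = 2.084e+04 × 0.0000957 = 1.995 mmol/L.

1.99 mmol/L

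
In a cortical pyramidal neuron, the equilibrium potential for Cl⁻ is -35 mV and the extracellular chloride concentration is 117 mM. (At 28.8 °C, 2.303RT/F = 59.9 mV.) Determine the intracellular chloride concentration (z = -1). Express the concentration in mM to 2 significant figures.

30 mM

Nernst: E = (59.9/-1) · log₁₀([out]/[in]), so log₁₀([out]/[in]) = -35.0 × -1 / 59.9 = 0.5843.
[out]/[in] = 10^(0.5843) = 3.84.
[in] = 117 / 3.84 = 30.47 mM.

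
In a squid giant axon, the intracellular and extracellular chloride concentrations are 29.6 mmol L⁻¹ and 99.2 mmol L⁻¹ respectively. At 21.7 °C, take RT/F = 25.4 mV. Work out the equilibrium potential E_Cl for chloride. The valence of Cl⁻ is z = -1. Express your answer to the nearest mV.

E = (25.4/z) · ln([Cl⁻]_out/[Cl⁻]_in) with z = -1.
For an anion, dividing by z = -1 reverses the sign.
= (25.4/-1) · ln(99.2/29.6) = -25.40 · ln(3.351)
= -25.40 · (1.2094) = -30.72 mV

-31 mV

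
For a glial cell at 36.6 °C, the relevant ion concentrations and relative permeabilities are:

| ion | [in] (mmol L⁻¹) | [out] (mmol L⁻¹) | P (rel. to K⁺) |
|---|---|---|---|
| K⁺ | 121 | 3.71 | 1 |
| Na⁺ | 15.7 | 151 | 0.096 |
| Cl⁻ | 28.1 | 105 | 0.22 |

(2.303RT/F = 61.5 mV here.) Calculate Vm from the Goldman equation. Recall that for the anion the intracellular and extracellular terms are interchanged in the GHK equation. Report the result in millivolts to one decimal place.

-47.7 mV

Vm = 61.5 · log₁₀[(Σ P·[cation]ₒ + Σ P·[anion]ᵢ) / (Σ P·[cation]ᵢ + Σ P·[anion]ₒ)]
Numerator = 1×3.71 + 0.096×151 + 0.22×28.1 = 24.39
Denominator = 1×121 + 0.096×15.7 + 0.22×105 = 145.6
Vm = 61.5 · log₁₀(0.16749) = 61.5 × (-0.7760) = -47.72 mV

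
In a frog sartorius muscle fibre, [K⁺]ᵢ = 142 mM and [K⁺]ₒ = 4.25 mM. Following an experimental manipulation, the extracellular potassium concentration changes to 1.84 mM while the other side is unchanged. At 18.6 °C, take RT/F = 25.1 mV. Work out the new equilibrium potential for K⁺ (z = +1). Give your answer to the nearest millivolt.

-109 mV

After the shift: [K⁺]_out = 1.84, [K⁺]_in = 142 mM.
E_new = (25.1/1)·ln(1.84/142) = 25.10 · (-4.3461) = -109.09 mV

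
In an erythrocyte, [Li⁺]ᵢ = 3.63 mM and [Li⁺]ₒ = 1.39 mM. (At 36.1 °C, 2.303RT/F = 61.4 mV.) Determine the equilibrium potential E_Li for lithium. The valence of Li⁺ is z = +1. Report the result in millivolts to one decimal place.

E = (61.4/z) · log₁₀([Li⁺]_out/[Li⁺]_in) with z = +1.
= (61.4/1) · log₁₀(1.39/3.63) = 61.40 · log₁₀(0.3829)
= 61.40 · (-0.4169) = -25.60 mV

-25.6 mV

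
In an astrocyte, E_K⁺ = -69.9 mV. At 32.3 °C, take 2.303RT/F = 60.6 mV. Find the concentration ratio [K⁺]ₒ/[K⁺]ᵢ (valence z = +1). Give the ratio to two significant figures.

log₁₀([out]/[in]) = E·z/(60.6) = -69.9 × 1 / 60.6 = -1.1535
[out]/[in] = 10^(-1.1535) = 0.07023

0.070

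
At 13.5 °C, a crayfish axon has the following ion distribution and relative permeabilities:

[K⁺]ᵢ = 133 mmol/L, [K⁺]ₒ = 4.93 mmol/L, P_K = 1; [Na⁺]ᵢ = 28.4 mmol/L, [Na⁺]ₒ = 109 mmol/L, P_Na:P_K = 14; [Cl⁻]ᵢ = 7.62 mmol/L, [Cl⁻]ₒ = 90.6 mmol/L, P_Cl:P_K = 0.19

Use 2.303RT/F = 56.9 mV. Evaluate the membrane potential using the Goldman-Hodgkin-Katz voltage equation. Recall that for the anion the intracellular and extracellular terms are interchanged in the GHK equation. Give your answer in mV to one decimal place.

Vm = 56.9 · log₁₀[(Σ P·[cation]ₒ + Σ P·[anion]ᵢ) / (Σ P·[cation]ᵢ + Σ P·[anion]ₒ)]
Numerator = 1×4.93 + 14×109 + 0.19×7.62 = 1532
Denominator = 1×133 + 14×28.4 + 0.19×90.6 = 547.8
Vm = 56.9 · log₁₀(2.7973) = 56.9 × (0.4467) = 25.42 mV

25.4 mV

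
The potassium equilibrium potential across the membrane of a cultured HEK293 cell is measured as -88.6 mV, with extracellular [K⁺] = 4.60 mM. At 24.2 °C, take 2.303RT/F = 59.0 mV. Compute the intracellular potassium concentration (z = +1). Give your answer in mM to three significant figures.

Nernst: E = (59.0/1) · log₁₀([out]/[in]), so log₁₀([out]/[in]) = -88.6 × 1 / 59.0 = -1.5017.
[out]/[in] = 10^(-1.5017) = 0.0315.
[in] = 4.60 / 0.0315 = 146 mM.

146 mM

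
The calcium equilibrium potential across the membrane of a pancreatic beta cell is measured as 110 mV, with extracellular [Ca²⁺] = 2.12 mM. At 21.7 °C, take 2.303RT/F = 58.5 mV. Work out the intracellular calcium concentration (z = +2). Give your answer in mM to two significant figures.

0.00037 mM

Nernst: E = (58.5/2) · log₁₀([out]/[in]), so log₁₀([out]/[in]) = 110.0 × 2 / 58.5 = 3.7607.
[out]/[in] = 10^(3.7607) = 5763.
[in] = 2.12 / 5763 = 0.0003678 mM.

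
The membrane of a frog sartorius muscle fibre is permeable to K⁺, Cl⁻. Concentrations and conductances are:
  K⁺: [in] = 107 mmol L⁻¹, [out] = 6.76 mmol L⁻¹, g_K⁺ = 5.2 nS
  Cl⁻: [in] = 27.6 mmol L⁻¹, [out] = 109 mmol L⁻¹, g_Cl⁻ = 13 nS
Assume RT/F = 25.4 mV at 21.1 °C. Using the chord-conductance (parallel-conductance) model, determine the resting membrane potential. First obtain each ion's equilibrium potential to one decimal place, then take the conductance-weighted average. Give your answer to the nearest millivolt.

E_K⁺ = (25.4/1)·ln(6.76/107) = -70.1 mV
E_Cl⁻ = (25.4/-1)·ln(109/27.6) = -34.9 mV
Vm = (Σ gᵢEᵢ)/(Σ gᵢ) = (5.2·-70.1 + 13·-34.9) / (5.2 + 13)
= -818.22 / 18.2 = -44.96 mV

-45 mV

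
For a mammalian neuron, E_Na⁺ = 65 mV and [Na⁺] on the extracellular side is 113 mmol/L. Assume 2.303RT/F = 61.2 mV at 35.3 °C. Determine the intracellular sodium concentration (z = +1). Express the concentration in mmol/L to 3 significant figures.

9.79 mmol/L

Nernst: E = (61.2/1) · log₁₀([out]/[in]), so log₁₀([out]/[in]) = 65.0 × 1 / 61.2 = 1.0621.
[out]/[in] = 10^(1.0621) = 11.54.
[in] = 113 / 11.54 = 9.795 mmol/L.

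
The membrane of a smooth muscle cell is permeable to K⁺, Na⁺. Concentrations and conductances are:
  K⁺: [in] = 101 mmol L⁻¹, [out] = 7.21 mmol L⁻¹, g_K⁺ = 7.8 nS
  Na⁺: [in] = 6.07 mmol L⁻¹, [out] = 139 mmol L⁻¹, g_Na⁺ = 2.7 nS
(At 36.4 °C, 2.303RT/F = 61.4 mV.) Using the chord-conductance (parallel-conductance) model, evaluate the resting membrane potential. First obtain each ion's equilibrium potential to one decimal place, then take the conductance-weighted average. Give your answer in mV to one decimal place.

-30.8 mV

E_K⁺ = (61.4/1)·log₁₀(7.21/101) = -70.4 mV
E_Na⁺ = (61.4/1)·log₁₀(139/6.07) = 83.5 mV
Vm = (Σ gᵢEᵢ)/(Σ gᵢ) = (7.8·-70.4 + 2.7·83.5) / (7.8 + 2.7)
= -323.67 / 10.5 = -30.83 mV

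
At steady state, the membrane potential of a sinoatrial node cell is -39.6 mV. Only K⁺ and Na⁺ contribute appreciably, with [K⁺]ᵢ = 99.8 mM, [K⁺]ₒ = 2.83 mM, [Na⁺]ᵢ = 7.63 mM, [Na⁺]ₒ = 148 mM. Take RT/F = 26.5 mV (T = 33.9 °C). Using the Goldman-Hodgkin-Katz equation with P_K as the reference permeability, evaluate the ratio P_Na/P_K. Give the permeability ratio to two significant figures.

0.13

Let α = P_Na/P_K. GHK: Vm = 26.5·ln[(Kₒ + α·Naₒ)/(Kᵢ + α·Naᵢ)].
e^(Vm/26.5) = e^(-39.6/26.5) = 0.2244
So 0.2244·(Kᵢ + α·Naᵢ) = Kₒ + α·Naₒ → α = (0.2244·99.8 − 2.83) / (148.0 − 0.2244·7.63)
α = (22.39 − 2.83) / (148.0 − 1.712) = 19.56/146.3 = 0.1337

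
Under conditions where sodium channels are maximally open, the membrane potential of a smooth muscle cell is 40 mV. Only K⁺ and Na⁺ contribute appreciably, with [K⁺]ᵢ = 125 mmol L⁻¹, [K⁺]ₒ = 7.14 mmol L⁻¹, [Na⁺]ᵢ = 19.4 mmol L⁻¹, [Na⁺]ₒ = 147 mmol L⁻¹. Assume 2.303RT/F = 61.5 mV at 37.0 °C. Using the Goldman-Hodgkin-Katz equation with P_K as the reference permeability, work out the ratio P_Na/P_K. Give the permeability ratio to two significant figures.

Let α = P_Na/P_K. GHK: Vm = 61.5·log₁₀[(Kₒ + α·Naₒ)/(Kᵢ + α·Naᵢ)].
10^(Vm/61.5) = 10^(40.0/61.5) = 4.471
So 4.471·(Kᵢ + α·Naᵢ) = Kₒ + α·Naₒ → α = (4.471·125.0 − 7.14) / (147.0 − 4.471·19.4)
α = (558.9 − 7.14) / (147.0 − 86.74) = 551.7/60.26 = 9.156

9.2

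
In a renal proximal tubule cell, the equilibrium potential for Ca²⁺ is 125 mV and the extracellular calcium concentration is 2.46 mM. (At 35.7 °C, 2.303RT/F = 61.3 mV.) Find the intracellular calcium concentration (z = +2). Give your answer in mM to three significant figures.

Nernst: E = (61.3/2) · log₁₀([out]/[in]), so log₁₀([out]/[in]) = 125.0 × 2 / 61.3 = 4.0783.
[out]/[in] = 10^(4.0783) = 1.198e+04.
[in] = 2.46 / 1.198e+04 = 0.0002054 mM.

0.000205 mM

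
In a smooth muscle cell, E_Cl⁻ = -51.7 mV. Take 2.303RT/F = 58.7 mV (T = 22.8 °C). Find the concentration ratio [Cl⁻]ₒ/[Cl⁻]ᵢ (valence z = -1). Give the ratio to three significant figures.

log₁₀([out]/[in]) = E·z/(58.7) = -51.7 × -1 / 58.7 = 0.8807
[out]/[in] = 10^(0.8807) = 7.599

7.60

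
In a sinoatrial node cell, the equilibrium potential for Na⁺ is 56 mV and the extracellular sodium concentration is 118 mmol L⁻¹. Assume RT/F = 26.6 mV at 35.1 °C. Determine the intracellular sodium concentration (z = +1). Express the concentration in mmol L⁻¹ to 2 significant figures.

14 mmol L⁻¹

Nernst: E = (26.6/1) · ln([out]/[in]), so ln([out]/[in]) = 56.0 × 1 / 26.6 = 2.1053.
[out]/[in] = e^(2.1053) = 8.209.
[in] = 118 / 8.209 = 14.37 mmol L⁻¹.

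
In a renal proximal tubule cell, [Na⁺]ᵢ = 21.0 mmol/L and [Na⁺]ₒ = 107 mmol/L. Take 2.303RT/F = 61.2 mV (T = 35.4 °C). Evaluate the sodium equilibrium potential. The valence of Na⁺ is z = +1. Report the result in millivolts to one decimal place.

E = (61.2/z) · log₁₀([Na⁺]_out/[Na⁺]_in) with z = +1.
= (61.2/1) · log₁₀(107/21.0) = 61.20 · log₁₀(5.095)
= 61.20 · (0.7072) = 43.28 mV

43.3 mV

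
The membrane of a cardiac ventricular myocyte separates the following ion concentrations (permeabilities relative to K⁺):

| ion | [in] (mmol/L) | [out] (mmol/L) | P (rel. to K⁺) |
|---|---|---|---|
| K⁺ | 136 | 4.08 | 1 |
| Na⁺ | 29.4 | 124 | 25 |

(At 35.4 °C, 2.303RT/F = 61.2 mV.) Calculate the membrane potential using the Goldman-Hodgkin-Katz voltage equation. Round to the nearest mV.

Vm = 61.2 · log₁₀[(Σ P·[cation]ₒ + Σ P·[anion]ᵢ) / (Σ P·[cation]ᵢ + Σ P·[anion]ₒ)]
Numerator = 1×4.08 + 25×124 = 3104
Denominator = 1×136 + 25×29.4 = 871
Vm = 61.2 · log₁₀(3.5638) = 61.2 × (0.5519) = 33.78 mV

34 mV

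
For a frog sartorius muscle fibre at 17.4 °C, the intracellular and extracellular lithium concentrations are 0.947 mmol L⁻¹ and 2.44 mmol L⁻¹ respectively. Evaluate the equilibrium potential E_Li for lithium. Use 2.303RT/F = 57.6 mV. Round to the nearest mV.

24 mV

E = (57.6/z) · log₁₀([Li⁺]_out/[Li⁺]_in) with z = +1.
= (57.6/1) · log₁₀(2.44/0.947) = 57.60 · log₁₀(2.577)
= 57.60 · (0.4110) = 23.68 mV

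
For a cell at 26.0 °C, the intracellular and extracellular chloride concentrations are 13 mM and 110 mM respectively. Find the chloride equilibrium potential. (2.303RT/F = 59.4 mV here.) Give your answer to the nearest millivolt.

-55 mV

E = (59.4/z) · log₁₀([Cl⁻]_out/[Cl⁻]_in) with z = -1.
For an anion, dividing by z = -1 reverses the sign.
= (59.4/-1) · log₁₀(110/13) = -59.40 · log₁₀(8.462)
= -59.40 · (0.9274) = -55.09 mV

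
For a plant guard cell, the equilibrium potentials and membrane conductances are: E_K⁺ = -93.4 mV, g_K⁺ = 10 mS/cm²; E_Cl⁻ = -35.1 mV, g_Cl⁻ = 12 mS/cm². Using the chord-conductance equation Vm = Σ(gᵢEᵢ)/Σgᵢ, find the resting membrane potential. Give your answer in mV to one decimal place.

Σ gᵢEᵢ = 10·(-93.4) + 12·(-35.1) = -1355.20
Σ gᵢ = 10 + 12 = 22
Vm = -1355.20 / 22 = -61.60 mV

-61.6 mV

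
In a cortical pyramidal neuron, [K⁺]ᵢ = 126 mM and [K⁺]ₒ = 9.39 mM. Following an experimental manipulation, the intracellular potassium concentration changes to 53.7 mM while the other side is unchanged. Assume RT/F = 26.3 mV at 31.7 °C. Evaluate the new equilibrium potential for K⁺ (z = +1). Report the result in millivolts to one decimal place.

After the shift: [K⁺]_out = 9.39, [K⁺]_in = 53.7 mM.
E_new = (26.3/1)·ln(9.39/53.7) = 26.30 · (-1.7438) = -45.86 mV

-45.9 mV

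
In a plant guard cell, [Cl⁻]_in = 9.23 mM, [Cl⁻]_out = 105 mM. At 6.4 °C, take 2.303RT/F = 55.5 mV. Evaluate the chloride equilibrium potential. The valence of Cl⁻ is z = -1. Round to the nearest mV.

-59 mV

E = (55.5/z) · log₁₀([Cl⁻]_out/[Cl⁻]_in) with z = -1.
For an anion, dividing by z = -1 reverses the sign.
= (55.5/-1) · log₁₀(105/9.23) = -55.50 · log₁₀(11.38)
= -55.50 · (1.0560) = -58.61 mV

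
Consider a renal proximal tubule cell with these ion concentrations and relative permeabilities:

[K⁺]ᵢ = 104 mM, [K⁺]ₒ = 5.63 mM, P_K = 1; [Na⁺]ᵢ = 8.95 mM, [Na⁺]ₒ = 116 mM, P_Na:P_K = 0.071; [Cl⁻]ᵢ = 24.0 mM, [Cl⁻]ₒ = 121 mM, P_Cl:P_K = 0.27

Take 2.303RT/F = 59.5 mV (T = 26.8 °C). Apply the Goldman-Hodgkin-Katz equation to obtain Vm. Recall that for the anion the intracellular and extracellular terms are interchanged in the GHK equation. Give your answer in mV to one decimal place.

-49.3 mV

Vm = 59.5 · log₁₀[(Σ P·[cation]ₒ + Σ P·[anion]ᵢ) / (Σ P·[cation]ᵢ + Σ P·[anion]ₒ)]
Numerator = 1×5.63 + 0.071×116 + 0.27×24.0 = 20.35
Denominator = 1×104 + 0.071×8.95 + 0.27×121 = 137.3
Vm = 59.5 · log₁₀(0.14818) = 59.5 × (-0.8292) = -49.34 mV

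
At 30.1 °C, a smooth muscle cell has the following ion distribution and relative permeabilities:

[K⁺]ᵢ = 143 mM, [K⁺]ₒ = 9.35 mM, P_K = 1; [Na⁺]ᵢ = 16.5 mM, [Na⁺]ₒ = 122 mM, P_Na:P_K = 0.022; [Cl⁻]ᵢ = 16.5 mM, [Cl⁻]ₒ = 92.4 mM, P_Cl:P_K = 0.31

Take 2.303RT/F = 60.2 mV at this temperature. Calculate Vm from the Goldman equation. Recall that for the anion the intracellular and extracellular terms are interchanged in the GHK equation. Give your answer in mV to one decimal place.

Vm = 60.2 · log₁₀[(Σ P·[cation]ₒ + Σ P·[anion]ᵢ) / (Σ P·[cation]ᵢ + Σ P·[anion]ₒ)]
Numerator = 1×9.35 + 0.022×122 + 0.31×16.5 = 17.15
Denominator = 1×143 + 0.022×16.5 + 0.31×92.4 = 172
Vm = 60.2 · log₁₀(0.099699) = 60.2 × (-1.0013) = -60.28 mV

-60.3 mV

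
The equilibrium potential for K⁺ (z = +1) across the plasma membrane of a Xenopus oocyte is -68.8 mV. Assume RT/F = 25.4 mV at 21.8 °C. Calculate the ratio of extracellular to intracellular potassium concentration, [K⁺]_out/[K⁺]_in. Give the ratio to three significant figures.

ln([out]/[in]) = E·z/(25.4) = -68.8 × 1 / 25.4 = -2.7087
[out]/[in] = e^(-2.7087) = 0.06663

0.0666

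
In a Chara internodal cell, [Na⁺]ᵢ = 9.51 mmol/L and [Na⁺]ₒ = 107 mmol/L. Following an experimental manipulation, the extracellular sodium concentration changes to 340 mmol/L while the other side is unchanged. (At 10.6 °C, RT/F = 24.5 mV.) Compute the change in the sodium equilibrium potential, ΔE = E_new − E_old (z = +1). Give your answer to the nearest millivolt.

28 mV

E_old = (24.5/1)·ln(107/9.51) = 59.30 mV
E_new = (24.5/1)·ln(340/9.51) = 87.63 mV
ΔE = 87.63 − (59.30) = 28.32 mV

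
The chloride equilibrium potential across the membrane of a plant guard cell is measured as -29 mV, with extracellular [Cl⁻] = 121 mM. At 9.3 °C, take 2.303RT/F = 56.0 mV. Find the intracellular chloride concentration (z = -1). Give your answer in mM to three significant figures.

Nernst: E = (56.0/-1) · log₁₀([out]/[in]), so log₁₀([out]/[in]) = -29.0 × -1 / 56.0 = 0.5179.
[out]/[in] = 10^(0.5179) = 3.295.
[in] = 121 / 3.295 = 36.72 mM.

36.7 mM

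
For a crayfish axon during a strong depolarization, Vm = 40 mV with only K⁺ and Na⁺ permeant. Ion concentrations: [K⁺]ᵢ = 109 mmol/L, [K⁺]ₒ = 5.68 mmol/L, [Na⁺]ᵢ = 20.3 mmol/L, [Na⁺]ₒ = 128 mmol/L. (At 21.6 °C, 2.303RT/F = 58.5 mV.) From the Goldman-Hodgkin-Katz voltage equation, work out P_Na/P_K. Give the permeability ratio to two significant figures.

17

Let α = P_Na/P_K. GHK: Vm = 58.5·log₁₀[(Kₒ + α·Naₒ)/(Kᵢ + α·Naᵢ)].
10^(Vm/58.5) = 10^(40.0/58.5) = 4.8279
So 4.8279·(Kᵢ + α·Naᵢ) = Kₒ + α·Naₒ → α = (4.8279·109.0 − 5.68) / (128.0 − 4.8279·20.3)
α = (526.2 − 5.68) / (128.0 − 98.01) = 520.6/29.99 = 17.36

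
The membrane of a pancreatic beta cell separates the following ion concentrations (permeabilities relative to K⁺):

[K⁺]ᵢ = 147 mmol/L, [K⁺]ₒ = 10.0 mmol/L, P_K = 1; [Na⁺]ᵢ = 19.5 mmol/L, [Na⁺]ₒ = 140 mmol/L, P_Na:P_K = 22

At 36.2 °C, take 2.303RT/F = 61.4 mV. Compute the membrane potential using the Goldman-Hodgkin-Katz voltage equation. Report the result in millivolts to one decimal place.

Vm = 61.4 · log₁₀[(Σ P·[cation]ₒ + Σ P·[anion]ᵢ) / (Σ P·[cation]ᵢ + Σ P·[anion]ₒ)]
Numerator = 1×10.0 + 22×140 = 3090
Denominator = 1×147 + 22×19.5 = 576
Vm = 61.4 · log₁₀(5.3646) = 61.4 × (0.7295) = 44.79 mV

44.8 mV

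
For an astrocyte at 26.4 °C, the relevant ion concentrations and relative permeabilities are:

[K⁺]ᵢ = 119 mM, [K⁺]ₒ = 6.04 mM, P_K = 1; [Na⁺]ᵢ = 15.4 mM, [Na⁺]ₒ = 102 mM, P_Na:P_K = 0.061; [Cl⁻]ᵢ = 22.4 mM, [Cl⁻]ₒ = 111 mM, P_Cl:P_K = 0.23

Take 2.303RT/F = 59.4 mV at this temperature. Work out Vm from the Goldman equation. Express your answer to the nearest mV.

-55 mV

Vm = 59.4 · log₁₀[(Σ P·[cation]ₒ + Σ P·[anion]ᵢ) / (Σ P·[cation]ᵢ + Σ P·[anion]ₒ)]
Numerator = 1×6.04 + 0.061×102 + 0.23×22.4 = 17.41
Denominator = 1×119 + 0.061×15.4 + 0.23×111 = 145.5
Vm = 59.4 · log₁₀(0.11971) = 59.4 × (-0.9219) = -54.76 mV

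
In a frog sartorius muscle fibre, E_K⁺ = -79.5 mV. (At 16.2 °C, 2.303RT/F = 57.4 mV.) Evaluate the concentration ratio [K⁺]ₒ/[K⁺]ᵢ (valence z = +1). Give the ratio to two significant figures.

0.041

log₁₀([out]/[in]) = E·z/(57.4) = -79.5 × 1 / 57.4 = -1.3850
[out]/[in] = 10^(-1.3850) = 0.04121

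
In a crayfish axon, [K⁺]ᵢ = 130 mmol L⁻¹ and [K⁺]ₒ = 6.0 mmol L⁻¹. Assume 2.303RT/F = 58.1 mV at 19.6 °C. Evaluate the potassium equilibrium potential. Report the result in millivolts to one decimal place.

-77.6 mV

E = (58.1/z) · log₁₀([K⁺]_out/[K⁺]_in) with z = +1.
= (58.1/1) · log₁₀(6.0/130) = 58.10 · log₁₀(0.04615)
= 58.10 · (-1.3358) = -77.61 mV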